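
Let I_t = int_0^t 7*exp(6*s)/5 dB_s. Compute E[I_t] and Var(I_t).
E[I_t] = 0; Var(I_t) = 49*exp(12*t)/300 - 49/300

The Itô integral of a deterministic integrand f(s) has mean 0 because each increment f(s) * (B_{s+ds} - B_s) has mean 0. By the Itô isometry:
  Var( int_0^t f(s) dB_s ) = E[ (int_0^t f(s) dB_s)^2 ] = int_0^t f(s)^2 ds.
Here f(s) = 7*exp(6*s)/5, so f(s)^2 = 49*exp(12*s)/25. Integrate:
  int_0^t (49*exp(12*s)/25) ds = 49*exp(12*t)/300 - 49/300.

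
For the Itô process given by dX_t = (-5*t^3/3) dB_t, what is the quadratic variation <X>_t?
<X>_t = 25*t^7/63

For an Itô process dX_t = a(t) dt + b(t) dB_t, the quadratic variation is <X>_t = int_0^t b(s)^2 ds (the drift term does not contribute). Here b(s) = -5*s^3/3, so
  b(s)^2 = 25*s^6/9.
Integrating from 0 to t:
  <X>_t = int_0^t (25*s^6/9) ds = 25*t^7/63.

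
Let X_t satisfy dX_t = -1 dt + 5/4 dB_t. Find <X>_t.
<X>_t = 25*t/16

For an Itô process dX_t = a(t) dt + b(t) dB_t, the quadratic variation is <X>_t = int_0^t b(s)^2 ds (the drift term does not contribute). Here b(s) = 5/4, so
  b(s)^2 = 25/16.
Integrating from 0 to t:
  <X>_t = int_0^t (25/16) ds = 25*t/16.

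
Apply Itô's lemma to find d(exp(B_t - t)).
d(exp(B_t - t)) = (-exp(B_t - t)/2) dt + (exp(B_t - t)) dB_t

Itô's formula for f(t, x): d f(t, B_t) = (f_t + (1/2) f_xx) dt + f_x dB_t. Compute partials of f(t, x) = exp(-t + x):
  f_t(t,x)  = -exp(-t + x)
  f_x(t,x)  = exp(-t + x)
  f_xx(t,x) = exp(-t + x)
Assemble drift = f_t + (1/2) f_xx = -exp(-t + x)/2 and diffusion = f_x = exp(-t + x). Substituting x = B_t:
  d(exp(B_t - t)) = (-exp(B_t - t)/2) dt + (exp(B_t - t)) dB_t.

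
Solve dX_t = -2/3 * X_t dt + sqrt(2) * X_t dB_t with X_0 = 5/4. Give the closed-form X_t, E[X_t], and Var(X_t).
X_t = 5/4 * exp((-5/3) t + (sqrt(2)) B_t); E[X_t] = 5*exp(-2*t/3)/4; Var(X_t) = (25*exp(2*t) - 25)*exp(-4*t/3)/16

For GBM dX = mu X dt + sigma X dB with X_0 = x_0, apply Itô to Y = log X: dY = (mu - sigma^2/2) dt + sigma dB, so Y_t = log(x_0) + (mu - sigma^2/2) t + sigma B_t and hence X_t = x_0 * exp((mu - sigma^2/2) t + sigma B_t).
With mu = -2/3, sigma = sqrt(2), x_0 = 5/4, this gives:
  X_t = 5/4 * exp((-5/3) * t + (sqrt(2)) * B_t).
Since sigma*B_t ~ Normal(0, sigma^2 t), E[exp(sigma*B_t)] = exp(sigma^2 t / 2); so E[X_t] = x_0 * exp((mu - sigma^2/2) t) * exp(sigma^2 t / 2) = x_0 * exp(mu t) = 5*exp(-2*t/3)/4.
Var(X_t) = E[X_t^2] - (E[X_t])^2 = x_0^2 * exp(2 mu t) * (exp(sigma^2 t) - 1) = (25*exp(2*t) - 25)*exp(-4*t/3)/16.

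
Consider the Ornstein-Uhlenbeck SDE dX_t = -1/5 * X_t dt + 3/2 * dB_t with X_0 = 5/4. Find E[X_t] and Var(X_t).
E[X_t] = 5*exp(-t/5)/4; Var(X_t) = 45/8 - 45*exp(-2*t/5)/8

The OU SDE dX = -theta X dt + sigma dB admits the integrating factor exp(theta t): d(exp(theta t) X_t) = sigma exp(theta t) dB_t. Integrating from 0 to t:
  X_t = x_0 * exp(-theta t) + sigma * int_0^t exp(-theta (t-s)) dB_s.
The Itô integral has mean 0 and (by the Itô isometry) variance sigma^2 * int_0^t exp(-2 theta (t - s)) ds = sigma^2 * (1 - exp(-2 theta t)) / (2 theta).
With theta = 1/5, sigma = 3/2, x_0 = 5/4:
  E[X_t] = 5/4 * exp(-1/5 t) = 5*exp(-t/5)/4
  Var(X_t) = (3/2)^2 * (1 - exp(-2*1/5 t)) / (2 * 1/5) = 45/8 - 45*exp(-2*t/5)/8.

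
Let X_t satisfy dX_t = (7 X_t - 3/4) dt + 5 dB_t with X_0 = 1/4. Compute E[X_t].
E[X_t] = exp(7*t)/7 + 3/28

Taking expectations and using E[dB_t] = 0, the mean m(t) = E[X_t] satisfies the ODE m'(t) = a m(t) + b with m(0) = x_0. With a = 7, b = -3/4, x_0 = 1/4, the solution is
  m(t) = x_0 * exp(a t) + (b/a) * (exp(a t) - 1)
       = (1/4) * exp(7 t) + ((-3/4)/7) * (exp(7 t) - 1)
       = exp(7*t)/7 + 3/28.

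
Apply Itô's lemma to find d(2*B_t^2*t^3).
d(2*B_t^2*t^3) = (2*t^2*(3*B_t^2 + t)) dt + (4*B_t*t^3) dB_t

Itô's formula for f(t, x): d f(t, B_t) = (f_t + (1/2) f_xx) dt + f_x dB_t. Compute partials of f(t, x) = 2*t^3*x^2:
  f_t(t,x)  = 6*t^2*x^2
  f_x(t,x)  = 4*t^3*x
  f_xx(t,x) = 4*t^3
Assemble drift = f_t + (1/2) f_xx = 2*t^2*(t + 3*x^2) and diffusion = f_x = 4*t^3*x. Substituting x = B_t:
  d(2*B_t^2*t^3) = (2*t^2*(3*B_t^2 + t)) dt + (4*B_t*t^3) dB_t.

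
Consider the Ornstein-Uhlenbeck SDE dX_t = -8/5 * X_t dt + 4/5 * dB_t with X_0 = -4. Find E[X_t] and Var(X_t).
E[X_t] = -4*exp(-8*t/5); Var(X_t) = 1/5 - exp(-16*t/5)/5

The OU SDE dX = -theta X dt + sigma dB admits the integrating factor exp(theta t): d(exp(theta t) X_t) = sigma exp(theta t) dB_t. Integrating from 0 to t:
  X_t = x_0 * exp(-theta t) + sigma * int_0^t exp(-theta (t-s)) dB_s.
The Itô integral has mean 0 and (by the Itô isometry) variance sigma^2 * int_0^t exp(-2 theta (t - s)) ds = sigma^2 * (1 - exp(-2 theta t)) / (2 theta).
With theta = 8/5, sigma = 4/5, x_0 = -4:
  E[X_t] = -4 * exp(-8/5 t) = -4*exp(-8*t/5)
  Var(X_t) = (4/5)^2 * (1 - exp(-2*8/5 t)) / (2 * 8/5) = 1/5 - exp(-16*t/5)/5.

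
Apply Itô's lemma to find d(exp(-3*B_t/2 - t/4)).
d(exp(-3*B_t/2 - t/4)) = (7*exp(-3*B_t/2 - t/4)/8) dt + (-3*exp(-3*B_t/2 - t/4)/2) dB_t

Itô's formula for f(t, x): d f(t, B_t) = (f_t + (1/2) f_xx) dt + f_x dB_t. Compute partials of f(t, x) = exp(-t/4 - 3*x/2):
  f_t(t,x)  = -exp(-t/4 - 3*x/2)/4
  f_x(t,x)  = -3*exp(-t/4 - 3*x/2)/2
  f_xx(t,x) = 9*exp(-t/4 - 3*x/2)/4
Assemble drift = f_t + (1/2) f_xx = 7*exp(-t/4 - 3*x/2)/8 and diffusion = f_x = -3*exp(-t/4 - 3*x/2)/2. Substituting x = B_t:
  d(exp(-3*B_t/2 - t/4)) = (7*exp(-3*B_t/2 - t/4)/8) dt + (-3*exp(-3*B_t/2 - t/4)/2) dB_t.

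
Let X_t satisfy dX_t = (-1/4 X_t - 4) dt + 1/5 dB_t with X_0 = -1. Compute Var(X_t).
Var(X_t) = 2/25 - 2*exp(-t/2)/25

The variance V(t) = Var(X_t) satisfies V'(t) = 2 a V(t) + c^2 with V(0) = 0 (drift coefficient is linear in X, diffusion is constant). With a = -1/4, c = 1/5, the solution is
  V(t) = (c^2 / (2 a)) * (exp(2 a t) - 1)
       = ((1/5)^2 / (2*(-1/4))) * (exp((-1/2) t) - 1)
       = 2/25 - 2*exp(-t/2)/25.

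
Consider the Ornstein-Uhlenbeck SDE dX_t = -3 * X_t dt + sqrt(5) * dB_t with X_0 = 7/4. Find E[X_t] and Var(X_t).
E[X_t] = 7*exp(-3*t)/4; Var(X_t) = 5/6 - 5*exp(-6*t)/6

The OU SDE dX = -theta X dt + sigma dB admits the integrating factor exp(theta t): d(exp(theta t) X_t) = sigma exp(theta t) dB_t. Integrating from 0 to t:
  X_t = x_0 * exp(-theta t) + sigma * int_0^t exp(-theta (t-s)) dB_s.
The Itô integral has mean 0 and (by the Itô isometry) variance sigma^2 * int_0^t exp(-2 theta (t - s)) ds = sigma^2 * (1 - exp(-2 theta t)) / (2 theta).
With theta = 3, sigma = sqrt(5), x_0 = 7/4:
  E[X_t] = 7/4 * exp(-3 t) = 7*exp(-3*t)/4
  Var(X_t) = (sqrt(5))^2 * (1 - exp(-2*3 t)) / (2 * 3) = 5/6 - 5*exp(-6*t)/6.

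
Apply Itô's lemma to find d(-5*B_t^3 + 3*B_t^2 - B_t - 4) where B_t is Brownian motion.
d(-5*B_t^3 + 3*B_t^2 - B_t - 4) = (3 - 15*B_t) dt + (-15*B_t^2 + 6*B_t - 1) dB_t

Itô's formula for f(B_t) gives d f(B_t) = f'(B_t) dB_t + (1/2) f''(B_t) dt. Compute derivatives of f(x) = -5*x^3 + 3*x^2 - x - 4:
  f'(x)  = -15*x^2 + 6*x - 1
  f''(x) = 6 - 30*x
Substitute x = B_t and multiply the f'' term by 1/2:
  drift     = (1/2) * (6 - 30*x) evaluated at B_t = 3 - 15*B_t
  diffusion = (-15*x^2 + 6*x - 1) evaluated at B_t = -15*B_t^2 + 6*B_t - 1
Therefore d(-5*B_t^3 + 3*B_t^2 - B_t - 4) = (3 - 15*B_t) dt + (-15*B_t^2 + 6*B_t - 1) dB_t.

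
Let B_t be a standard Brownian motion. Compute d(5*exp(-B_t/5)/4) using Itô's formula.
d(5*exp(-B_t/5)/4) = (exp(-B_t/5)/40) dt + (-exp(-B_t/5)/4) dB_t

Itô's formula for f(B_t) gives d f(B_t) = f'(B_t) dB_t + (1/2) f''(B_t) dt. Compute derivatives of f(x) = 5*exp(-x/5)/4:
  f'(x)  = -exp(-x/5)/4
  f''(x) = exp(-x/5)/20
Substitute x = B_t and multiply the f'' term by 1/2:
  drift     = (1/2) * (exp(-x/5)/20) evaluated at B_t = exp(-B_t/5)/40
  diffusion = (-exp(-x/5)/4) evaluated at B_t = -exp(-B_t/5)/4
Therefore d(5*exp(-B_t/5)/4) = (exp(-B_t/5)/40) dt + (-exp(-B_t/5)/4) dB_t.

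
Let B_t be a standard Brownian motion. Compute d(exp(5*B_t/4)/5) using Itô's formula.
d(exp(5*B_t/4)/5) = (5*exp(5*B_t/4)/32) dt + (exp(5*B_t/4)/4) dB_t

Itô's formula for f(B_t) gives d f(B_t) = f'(B_t) dB_t + (1/2) f''(B_t) dt. Compute derivatives of f(x) = exp(5*x/4)/5:
  f'(x)  = exp(5*x/4)/4
  f''(x) = 5*exp(5*x/4)/16
Substitute x = B_t and multiply the f'' term by 1/2:
  drift     = (1/2) * (5*exp(5*x/4)/16) evaluated at B_t = 5*exp(5*B_t/4)/32
  diffusion = (exp(5*x/4)/4) evaluated at B_t = exp(5*B_t/4)/4
Therefore d(exp(5*B_t/4)/5) = (5*exp(5*B_t/4)/32) dt + (exp(5*B_t/4)/4) dB_t.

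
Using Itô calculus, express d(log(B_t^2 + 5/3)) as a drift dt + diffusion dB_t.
d(log(B_t^2 + 5/3)) = (3*(5 - 3*B_t^2)/(3*B_t^2 + 5)^2) dt + (6*B_t/(3*B_t^2 + 5)) dB_t

Itô's formula for f(B_t) gives d f(B_t) = f'(B_t) dB_t + (1/2) f''(B_t) dt. Compute derivatives of f(x) = log(x^2 + 5/3):
  f'(x)  = 6*x/(3*x^2 + 5)
  f''(x) = 6*(5 - 3*x^2)/(3*x^2 + 5)^2
Substitute x = B_t and multiply the f'' term by 1/2:
  drift     = (1/2) * (6*(5 - 3*x^2)/(3*x^2 + 5)^2) evaluated at B_t = 3*(5 - 3*B_t^2)/(3*B_t^2 + 5)^2
  diffusion = (6*x/(3*x^2 + 5)) evaluated at B_t = 6*B_t/(3*B_t^2 + 5)
Therefore d(log(B_t^2 + 5/3)) = (3*(5 - 3*B_t^2)/(3*B_t^2 + 5)^2) dt + (6*B_t/(3*B_t^2 + 5)) dB_t.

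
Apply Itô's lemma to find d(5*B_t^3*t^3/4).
d(5*B_t^3*t^3/4) = (15*B_t*t^2*(B_t^2 + t)/4) dt + (15*B_t^2*t^3/4) dB_t

Itô's formula for f(t, x): d f(t, B_t) = (f_t + (1/2) f_xx) dt + f_x dB_t. Compute partials of f(t, x) = 5*t^3*x^3/4:
  f_t(t,x)  = 15*t^2*x^3/4
  f_x(t,x)  = 15*t^3*x^2/4
  f_xx(t,x) = 15*t^3*x/2
Assemble drift = f_t + (1/2) f_xx = 15*t^2*x*(t + x^2)/4 and diffusion = f_x = 15*t^3*x^2/4. Substituting x = B_t:
  d(5*B_t^3*t^3/4) = (15*B_t*t^2*(B_t^2 + t)/4) dt + (15*B_t^2*t^3/4) dB_t.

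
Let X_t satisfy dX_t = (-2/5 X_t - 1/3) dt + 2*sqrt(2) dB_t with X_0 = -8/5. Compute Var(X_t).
Var(X_t) = 10 - 10*exp(-4*t/5)

The variance V(t) = Var(X_t) satisfies V'(t) = 2 a V(t) + c^2 with V(0) = 0 (drift coefficient is linear in X, diffusion is constant). With a = -2/5, c = 2*sqrt(2), the solution is
  V(t) = (c^2 / (2 a)) * (exp(2 a t) - 1)
       = ((2*sqrt(2))^2 / (2*(-2/5))) * (exp((-4/5) t) - 1)
       = 10 - 10*exp(-4*t/5).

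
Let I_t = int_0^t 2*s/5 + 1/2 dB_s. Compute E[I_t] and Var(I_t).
E[I_t] = 0; Var(I_t) = t*(16*t^2 + 60*t + 75)/300

The Itô integral of a deterministic integrand f(s) has mean 0 because each increment f(s) * (B_{s+ds} - B_s) has mean 0. By the Itô isometry:
  Var( int_0^t f(s) dB_s ) = E[ (int_0^t f(s) dB_s)^2 ] = int_0^t f(s)^2 ds.
Here f(s) = 2*s/5 + 1/2, so f(s)^2 = (4*s + 5)^2/100. Integrate:
  int_0^t ((4*s + 5)^2/100) ds = t*(16*t^2 + 60*t + 75)/300.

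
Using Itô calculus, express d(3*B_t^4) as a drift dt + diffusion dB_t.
d(3*B_t^4) = (18*B_t^2) dt + (12*B_t^3) dB_t

Itô's formula for f(B_t) gives d f(B_t) = f'(B_t) dB_t + (1/2) f''(B_t) dt. Compute derivatives of f(x) = 3*x^4:
  f'(x)  = 12*x^3
  f''(x) = 36*x^2
Substitute x = B_t and multiply the f'' term by 1/2:
  drift     = (1/2) * (36*x^2) evaluated at B_t = 18*B_t^2
  diffusion = (12*x^3) evaluated at B_t = 12*B_t^3
Therefore d(3*B_t^4) = (18*B_t^2) dt + (12*B_t^3) dB_t.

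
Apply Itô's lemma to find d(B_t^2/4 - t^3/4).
d(B_t^2/4 - t^3/4) = (1/4 - 3*t^2/4) dt + (B_t/2) dB_t

Itô's formula for f(t, x): d f(t, B_t) = (f_t + (1/2) f_xx) dt + f_x dB_t. Compute partials of f(t, x) = -t^3/4 + x^2/4:
  f_t(t,x)  = -3*t^2/4
  f_x(t,x)  = x/2
  f_xx(t,x) = 1/2
Assemble drift = f_t + (1/2) f_xx = 1/4 - 3*t^2/4 and diffusion = f_x = x/2. Substituting x = B_t:
  d(B_t^2/4 - t^3/4) = (1/4 - 3*t^2/4) dt + (B_t/2) dB_t.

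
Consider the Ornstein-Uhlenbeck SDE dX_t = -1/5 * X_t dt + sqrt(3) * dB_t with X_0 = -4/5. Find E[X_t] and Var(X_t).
E[X_t] = -4*exp(-t/5)/5; Var(X_t) = 15/2 - 15*exp(-2*t/5)/2

The OU SDE dX = -theta X dt + sigma dB admits the integrating factor exp(theta t): d(exp(theta t) X_t) = sigma exp(theta t) dB_t. Integrating from 0 to t:
  X_t = x_0 * exp(-theta t) + sigma * int_0^t exp(-theta (t-s)) dB_s.
The Itô integral has mean 0 and (by the Itô isometry) variance sigma^2 * int_0^t exp(-2 theta (t - s)) ds = sigma^2 * (1 - exp(-2 theta t)) / (2 theta).
With theta = 1/5, sigma = sqrt(3), x_0 = -4/5:
  E[X_t] = -4/5 * exp(-1/5 t) = -4*exp(-t/5)/5
  Var(X_t) = (sqrt(3))^2 * (1 - exp(-2*1/5 t)) / (2 * 1/5) = 15/2 - 15*exp(-2*t/5)/2.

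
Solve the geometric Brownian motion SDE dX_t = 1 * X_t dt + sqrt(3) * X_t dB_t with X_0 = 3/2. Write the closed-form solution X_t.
X_t = 3/2 * exp((-1/2) * t + (sqrt(3)) * B_t)

For GBM dX = mu X dt + sigma X dB with X_0 = x_0, apply Itô to Y = log X: dY = (mu - sigma^2/2) dt + sigma dB, so Y_t = log(x_0) + (mu - sigma^2/2) t + sigma B_t and hence X_t = x_0 * exp((mu - sigma^2/2) t + sigma B_t).
With mu = 1, sigma = sqrt(3), x_0 = 3/2, this gives:
  X_t = 3/2 * exp((-1/2) * t + (sqrt(3)) * B_t).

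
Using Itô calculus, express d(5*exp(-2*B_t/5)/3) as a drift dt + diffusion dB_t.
d(5*exp(-2*B_t/5)/3) = (2*exp(-2*B_t/5)/15) dt + (-2*exp(-2*B_t/5)/3) dB_t

Itô's formula for f(B_t) gives d f(B_t) = f'(B_t) dB_t + (1/2) f''(B_t) dt. Compute derivatives of f(x) = 5*exp(-2*x/5)/3:
  f'(x)  = -2*exp(-2*x/5)/3
  f''(x) = 4*exp(-2*x/5)/15
Substitute x = B_t and multiply the f'' term by 1/2:
  drift     = (1/2) * (4*exp(-2*x/5)/15) evaluated at B_t = 2*exp(-2*B_t/5)/15
  diffusion = (-2*exp(-2*x/5)/3) evaluated at B_t = -2*exp(-2*B_t/5)/3
Therefore d(5*exp(-2*B_t/5)/3) = (2*exp(-2*B_t/5)/15) dt + (-2*exp(-2*B_t/5)/3) dB_t.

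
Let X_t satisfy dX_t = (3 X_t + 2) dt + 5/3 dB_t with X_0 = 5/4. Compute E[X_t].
E[X_t] = 23*exp(3*t)/12 - 2/3

Taking expectations and using E[dB_t] = 0, the mean m(t) = E[X_t] satisfies the ODE m'(t) = a m(t) + b with m(0) = x_0. With a = 3, b = 2, x_0 = 5/4, the solution is
  m(t) = x_0 * exp(a t) + (b/a) * (exp(a t) - 1)
       = (5/4) * exp(3 t) + (2/3) * (exp(3 t) - 1)
       = 23*exp(3*t)/12 - 2/3.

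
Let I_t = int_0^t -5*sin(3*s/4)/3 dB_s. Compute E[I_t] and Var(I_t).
E[I_t] = 0; Var(I_t) = 25*t/18 - 25*sin(3*t/2)/27

The Itô integral of a deterministic integrand f(s) has mean 0 because each increment f(s) * (B_{s+ds} - B_s) has mean 0. By the Itô isometry:
  Var( int_0^t f(s) dB_s ) = E[ (int_0^t f(s) dB_s)^2 ] = int_0^t f(s)^2 ds.
Here f(s) = -5*sin(3*s/4)/3, so f(s)^2 = 25*sin(3*s/4)^2/9. Integrate:
  int_0^t (25*sin(3*s/4)^2/9) ds = 25*t/18 - 25*sin(3*t/2)/27.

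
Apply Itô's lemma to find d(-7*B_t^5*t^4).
d(-7*B_t^5*t^4) = (B_t^3*t^3*(-28*B_t^2 - 70*t)) dt + (-35*B_t^4*t^4) dB_t

Itô's formula for f(t, x): d f(t, B_t) = (f_t + (1/2) f_xx) dt + f_x dB_t. Compute partials of f(t, x) = -7*t^4*x^5:
  f_t(t,x)  = -28*t^3*x^5
  f_x(t,x)  = -35*t^4*x^4
  f_xx(t,x) = -140*t^4*x^3
Assemble drift = f_t + (1/2) f_xx = t^3*x^3*(-70*t - 28*x^2) and diffusion = f_x = -35*t^4*x^4. Substituting x = B_t:
  d(-7*B_t^5*t^4) = (B_t^3*t^3*(-28*B_t^2 - 70*t)) dt + (-35*B_t^4*t^4) dB_t.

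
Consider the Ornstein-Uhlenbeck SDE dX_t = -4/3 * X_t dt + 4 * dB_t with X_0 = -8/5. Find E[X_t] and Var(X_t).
E[X_t] = -8*exp(-4*t/3)/5; Var(X_t) = 6 - 6*exp(-8*t/3)

The OU SDE dX = -theta X dt + sigma dB admits the integrating factor exp(theta t): d(exp(theta t) X_t) = sigma exp(theta t) dB_t. Integrating from 0 to t:
  X_t = x_0 * exp(-theta t) + sigma * int_0^t exp(-theta (t-s)) dB_s.
The Itô integral has mean 0 and (by the Itô isometry) variance sigma^2 * int_0^t exp(-2 theta (t - s)) ds = sigma^2 * (1 - exp(-2 theta t)) / (2 theta).
With theta = 4/3, sigma = 4, x_0 = -8/5:
  E[X_t] = -8/5 * exp(-4/3 t) = -8*exp(-4*t/3)/5
  Var(X_t) = (4)^2 * (1 - exp(-2*4/3 t)) / (2 * 4/3) = 6 - 6*exp(-8*t/3).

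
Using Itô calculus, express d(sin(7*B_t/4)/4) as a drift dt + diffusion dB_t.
d(sin(7*B_t/4)/4) = (-49*sin(7*B_t/4)/128) dt + (7*cos(7*B_t/4)/16) dB_t

Itô's formula for f(B_t) gives d f(B_t) = f'(B_t) dB_t + (1/2) f''(B_t) dt. Compute derivatives of f(x) = sin(7*x/4)/4:
  f'(x)  = 7*cos(7*x/4)/16
  f''(x) = -49*sin(7*x/4)/64
Substitute x = B_t and multiply the f'' term by 1/2:
  drift     = (1/2) * (-49*sin(7*x/4)/64) evaluated at B_t = -49*sin(7*B_t/4)/128
  diffusion = (7*cos(7*x/4)/16) evaluated at B_t = 7*cos(7*B_t/4)/16
Therefore d(sin(7*B_t/4)/4) = (-49*sin(7*B_t/4)/128) dt + (7*cos(7*B_t/4)/16) dB_t.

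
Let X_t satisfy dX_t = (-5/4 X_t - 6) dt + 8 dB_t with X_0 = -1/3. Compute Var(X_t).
Var(X_t) = 128/5 - 128*exp(-5*t/2)/5

The variance V(t) = Var(X_t) satisfies V'(t) = 2 a V(t) + c^2 with V(0) = 0 (drift coefficient is linear in X, diffusion is constant). With a = -5/4, c = 8, the solution is
  V(t) = (c^2 / (2 a)) * (exp(2 a t) - 1)
       = (8^2 / (2*(-5/4))) * (exp((-5/2) t) - 1)
       = 128/5 - 128*exp(-5*t/2)/5.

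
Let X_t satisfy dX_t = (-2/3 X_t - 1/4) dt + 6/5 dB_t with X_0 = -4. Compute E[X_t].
E[X_t] = -3/8 - 29*exp(-2*t/3)/8

Taking expectations and using E[dB_t] = 0, the mean m(t) = E[X_t] satisfies the ODE m'(t) = a m(t) + b with m(0) = x_0. With a = -2/3, b = -1/4, x_0 = -4, the solution is
  m(t) = x_0 * exp(a t) + (b/a) * (exp(a t) - 1)
       = (-4) * exp((-2/3) t) + ((-1/4)/(-2/3)) * (exp((-2/3) t) - 1)
       = -3/8 - 29*exp(-2*t/3)/8.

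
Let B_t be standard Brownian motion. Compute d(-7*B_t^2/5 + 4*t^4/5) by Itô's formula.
d(-7*B_t^2/5 + 4*t^4/5) = (16*t^3/5 - 7/5) dt + (-14*B_t/5) dB_t

Itô's formula for f(t, x): d f(t, B_t) = (f_t + (1/2) f_xx) dt + f_x dB_t. Compute partials of f(t, x) = 4*t^4/5 - 7*x^2/5:
  f_t(t,x)  = 16*t^3/5
  f_x(t,x)  = -14*x/5
  f_xx(t,x) = -14/5
Assemble drift = f_t + (1/2) f_xx = 16*t^3/5 - 7/5 and diffusion = f_x = -14*x/5. Substituting x = B_t:
  d(-7*B_t^2/5 + 4*t^4/5) = (16*t^3/5 - 7/5) dt + (-14*B_t/5) dB_t.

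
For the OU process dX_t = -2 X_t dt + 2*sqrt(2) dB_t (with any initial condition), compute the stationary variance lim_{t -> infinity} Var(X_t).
lim Var(X_t) = 2

The OU SDE dX = -theta X dt + sigma dB admits the integrating factor exp(theta t): d(exp(theta t) X_t) = sigma exp(theta t) dB_t. Integrating from 0 to t gives X_t = x_0 * exp(-theta t) + sigma * int_0^t exp(-theta (t-s)) dB_s for any initial x_0. The Itô integral has variance (by the Itô isometry) sigma^2 * int_0^t exp(-2 theta (t - s)) ds = sigma^2 * (1 - exp(-2 theta t)) / (2 theta), independent of x_0.
With theta = 2, sigma = 2*sqrt(2):
  Var(X_t) = (2*sqrt(2))^2 * (1 - exp(-2*2 t)) / (2 * 2) = 2 - 2*exp(-4*t).
As t -> infinity, exp(-2*2 t) -> 0, so the stationary variance is sigma^2 / (2 theta) = 2.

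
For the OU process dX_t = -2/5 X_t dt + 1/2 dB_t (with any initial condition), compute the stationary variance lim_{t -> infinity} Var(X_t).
lim Var(X_t) = 5/16

The OU SDE dX = -theta X dt + sigma dB admits the integrating factor exp(theta t): d(exp(theta t) X_t) = sigma exp(theta t) dB_t. Integrating from 0 to t gives X_t = x_0 * exp(-theta t) + sigma * int_0^t exp(-theta (t-s)) dB_s for any initial x_0. The Itô integral has variance (by the Itô isometry) sigma^2 * int_0^t exp(-2 theta (t - s)) ds = sigma^2 * (1 - exp(-2 theta t)) / (2 theta), independent of x_0.
With theta = 2/5, sigma = 1/2:
  Var(X_t) = (1/2)^2 * (1 - exp(-2*2/5 t)) / (2 * 2/5) = 5/16 - 5*exp(-4*t/5)/16.
As t -> infinity, exp(-2*2/5 t) -> 0, so the stationary variance is sigma^2 / (2 theta) = 5/16.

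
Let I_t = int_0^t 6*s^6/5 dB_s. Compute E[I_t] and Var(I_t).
E[I_t] = 0; Var(I_t) = 36*t^13/325

The Itô integral of a deterministic integrand f(s) has mean 0 because each increment f(s) * (B_{s+ds} - B_s) has mean 0. By the Itô isometry:
  Var( int_0^t f(s) dB_s ) = E[ (int_0^t f(s) dB_s)^2 ] = int_0^t f(s)^2 ds.
Here f(s) = 6*s^6/5, so f(s)^2 = 36*s^12/25. Integrate:
  int_0^t (36*s^12/25) ds = 36*t^13/325.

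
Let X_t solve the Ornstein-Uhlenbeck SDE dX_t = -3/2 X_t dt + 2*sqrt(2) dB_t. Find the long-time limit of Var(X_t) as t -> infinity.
lim Var(X_t) = 8/3

The OU SDE dX = -theta X dt + sigma dB admits the integrating factor exp(theta t): d(exp(theta t) X_t) = sigma exp(theta t) dB_t. Integrating from 0 to t gives X_t = x_0 * exp(-theta t) + sigma * int_0^t exp(-theta (t-s)) dB_s for any initial x_0. The Itô integral has variance (by the Itô isometry) sigma^2 * int_0^t exp(-2 theta (t - s)) ds = sigma^2 * (1 - exp(-2 theta t)) / (2 theta), independent of x_0.
With theta = 3/2, sigma = 2*sqrt(2):
  Var(X_t) = (2*sqrt(2))^2 * (1 - exp(-2*3/2 t)) / (2 * 3/2) = 8/3 - 8*exp(-3*t)/3.
As t -> infinity, exp(-2*3/2 t) -> 0, so the stationary variance is sigma^2 / (2 theta) = 8/3.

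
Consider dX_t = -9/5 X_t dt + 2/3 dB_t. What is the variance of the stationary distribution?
lim Var(X_t) = 10/81

The OU SDE dX = -theta X dt + sigma dB admits the integrating factor exp(theta t): d(exp(theta t) X_t) = sigma exp(theta t) dB_t. Integrating from 0 to t gives X_t = x_0 * exp(-theta t) + sigma * int_0^t exp(-theta (t-s)) dB_s for any initial x_0. The Itô integral has variance (by the Itô isometry) sigma^2 * int_0^t exp(-2 theta (t - s)) ds = sigma^2 * (1 - exp(-2 theta t)) / (2 theta), independent of x_0.
With theta = 9/5, sigma = 2/3:
  Var(X_t) = (2/3)^2 * (1 - exp(-2*9/5 t)) / (2 * 9/5) = 10/81 - 10*exp(-18*t/5)/81.
As t -> infinity, exp(-2*9/5 t) -> 0, so the stationary variance is sigma^2 / (2 theta) = 10/81.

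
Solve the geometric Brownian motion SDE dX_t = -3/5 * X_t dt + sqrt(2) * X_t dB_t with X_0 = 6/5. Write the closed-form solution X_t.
X_t = 6/5 * exp((-8/5) * t + (sqrt(2)) * B_t)

For GBM dX = mu X dt + sigma X dB with X_0 = x_0, apply Itô to Y = log X: dY = (mu - sigma^2/2) dt + sigma dB, so Y_t = log(x_0) + (mu - sigma^2/2) t + sigma B_t and hence X_t = x_0 * exp((mu - sigma^2/2) t + sigma B_t).
With mu = -3/5, sigma = sqrt(2), x_0 = 6/5, this gives:
  X_t = 6/5 * exp((-8/5) * t + (sqrt(2)) * B_t).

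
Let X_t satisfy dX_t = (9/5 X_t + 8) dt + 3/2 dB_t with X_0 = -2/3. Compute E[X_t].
E[X_t] = 34*exp(9*t/5)/9 - 40/9

Taking expectations and using E[dB_t] = 0, the mean m(t) = E[X_t] satisfies the ODE m'(t) = a m(t) + b with m(0) = x_0. With a = 9/5, b = 8, x_0 = -2/3, the solution is
  m(t) = x_0 * exp(a t) + (b/a) * (exp(a t) - 1)
       = (-2/3) * exp((9/5) t) + (8/(9/5)) * (exp((9/5) t) - 1)
       = 34*exp(9*t/5)/9 - 40/9.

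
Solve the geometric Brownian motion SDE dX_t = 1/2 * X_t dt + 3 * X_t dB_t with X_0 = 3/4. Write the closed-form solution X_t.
X_t = 3/4 * exp((-4) * t + (3) * B_t)

For GBM dX = mu X dt + sigma X dB with X_0 = x_0, apply Itô to Y = log X: dY = (mu - sigma^2/2) dt + sigma dB, so Y_t = log(x_0) + (mu - sigma^2/2) t + sigma B_t and hence X_t = x_0 * exp((mu - sigma^2/2) t + sigma B_t).
With mu = 1/2, sigma = 3, x_0 = 3/4, this gives:
  X_t = 3/4 * exp((-4) * t + (3) * B_t).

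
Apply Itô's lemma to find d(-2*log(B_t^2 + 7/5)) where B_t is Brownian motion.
d(-2*log(B_t^2 + 7/5)) = (10*(5*B_t^2 - 7)/(5*B_t^2 + 7)^2) dt + (-20*B_t/(5*B_t^2 + 7)) dB_t

Itô's formula for f(B_t) gives d f(B_t) = f'(B_t) dB_t + (1/2) f''(B_t) dt. Compute derivatives of f(x) = -2*log(x^2 + 7/5):
  f'(x)  = -20*x/(5*x^2 + 7)
  f''(x) = 20*(5*x^2 - 7)/(5*x^2 + 7)^2
Substitute x = B_t and multiply the f'' term by 1/2:
  drift     = (1/2) * (20*(5*x^2 - 7)/(5*x^2 + 7)^2) evaluated at B_t = 10*(5*B_t^2 - 7)/(5*B_t^2 + 7)^2
  diffusion = (-20*x/(5*x^2 + 7)) evaluated at B_t = -20*B_t/(5*B_t^2 + 7)
Therefore d(-2*log(B_t^2 + 7/5)) = (10*(5*B_t^2 - 7)/(5*B_t^2 + 7)^2) dt + (-20*B_t/(5*B_t^2 + 7)) dB_t.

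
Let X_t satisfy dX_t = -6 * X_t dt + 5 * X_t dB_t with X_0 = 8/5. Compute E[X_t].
E[X_t] = 8*exp(-6*t)/5

For GBM dX = mu X dt + sigma X dB with X_0 = x_0, apply Itô to Y = log X: dY = (mu - sigma^2/2) dt + sigma dB, so Y_t = log(x_0) + (mu - sigma^2/2) t + sigma B_t and hence X_t = x_0 * exp((mu - sigma^2/2) t + sigma B_t).
With mu = -6, sigma = 5, x_0 = 8/5, this gives:
  X_t = 8/5 * exp((-37/2) * t + (5) * B_t).
Since sigma*B_t ~ Normal(0, sigma^2 t), E[exp(sigma*B_t)] = exp(sigma^2 t / 2); so E[X_t] = x_0 * exp((mu - sigma^2/2) t) * exp(sigma^2 t / 2) = x_0 * exp(mu t) = 8*exp(-6*t)/5.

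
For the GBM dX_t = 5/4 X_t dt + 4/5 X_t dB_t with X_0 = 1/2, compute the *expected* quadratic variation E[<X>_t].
E[<X>_t] = 8*exp(157*t/50)/157 - 8/157

<X>_t = int_0^t ((4/5) * X_s)^2 ds. Taking expectation inside the integral: E[<X>_t] = (4/5)^2 * int_0^t E[X_s^2] ds. For GBM, E[X_s^2] = x_0^2 * exp((2 mu + sigma^2) s). Integrating:
  E[<X>_t] = (4/5)^2 * (1/2)^2 * (exp((2*(5/4) + (4/5)^2) t) - 1) / (2*(5/4) + (4/5)^2)
           = (4/5)^2 * (1/2)^2 * (exp((157/50) t) - 1) / (157/50) = 8*exp(157*t/50)/157 - 8/157.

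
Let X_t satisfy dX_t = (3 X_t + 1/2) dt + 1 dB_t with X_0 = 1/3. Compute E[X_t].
E[X_t] = exp(3*t)/2 - 1/6

Taking expectations and using E[dB_t] = 0, the mean m(t) = E[X_t] satisfies the ODE m'(t) = a m(t) + b with m(0) = x_0. With a = 3, b = 1/2, x_0 = 1/3, the solution is
  m(t) = x_0 * exp(a t) + (b/a) * (exp(a t) - 1)
       = (1/3) * exp(3 t) + ((1/2)/3) * (exp(3 t) - 1)
       = exp(3*t)/2 - 1/6.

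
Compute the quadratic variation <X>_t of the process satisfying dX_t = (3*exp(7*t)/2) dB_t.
<X>_t = 9*exp(14*t)/56 - 9/56

For an Itô process dX_t = a(t) dt + b(t) dB_t, the quadratic variation is <X>_t = int_0^t b(s)^2 ds (the drift term does not contribute). Here b(s) = 3*exp(7*s)/2, so
  b(s)^2 = 9*exp(14*s)/4.
Integrating from 0 to t:
  <X>_t = int_0^t (9*exp(14*s)/4) ds = 9*exp(14*t)/56 - 9/56.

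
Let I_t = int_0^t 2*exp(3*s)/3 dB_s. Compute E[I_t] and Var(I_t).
E[I_t] = 0; Var(I_t) = 2*exp(6*t)/27 - 2/27

The Itô integral of a deterministic integrand f(s) has mean 0 because each increment f(s) * (B_{s+ds} - B_s) has mean 0. By the Itô isometry:
  Var( int_0^t f(s) dB_s ) = E[ (int_0^t f(s) dB_s)^2 ] = int_0^t f(s)^2 ds.
Here f(s) = 2*exp(3*s)/3, so f(s)^2 = 4*exp(6*s)/9. Integrate:
  int_0^t (4*exp(6*s)/9) ds = 2*exp(6*t)/27 - 2/27.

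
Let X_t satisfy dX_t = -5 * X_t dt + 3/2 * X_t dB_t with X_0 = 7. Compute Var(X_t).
Var(X_t) = (49*exp(9*t/4) - 49)*exp(-10*t)

For GBM dX = mu X dt + sigma X dB with X_0 = x_0, apply Itô to Y = log X: dY = (mu - sigma^2/2) dt + sigma dB, so Y_t = log(x_0) + (mu - sigma^2/2) t + sigma B_t and hence X_t = x_0 * exp((mu - sigma^2/2) t + sigma B_t).
With mu = -5, sigma = 3/2, x_0 = 7, this gives:
  X_t = 7 * exp((-49/8) * t + (3/2) * B_t).
Since sigma*B_t ~ Normal(0, sigma^2 t), E[exp(sigma*B_t)] = exp(sigma^2 t / 2); so E[X_t] = x_0 * exp((mu - sigma^2/2) t) * exp(sigma^2 t / 2) = x_0 * exp(mu t) = 7*exp(-5*t).
Var(X_t) = E[X_t^2] - (E[X_t])^2 = x_0^2 * exp(2 mu t) * (exp(sigma^2 t) - 1) = (49*exp(9*t/4) - 49)*exp(-10*t).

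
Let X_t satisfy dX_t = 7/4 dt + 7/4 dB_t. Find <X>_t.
<X>_t = 49*t/16

For an Itô process dX_t = a(t) dt + b(t) dB_t, the quadratic variation is <X>_t = int_0^t b(s)^2 ds (the drift term does not contribute). Here b(s) = 7/4, so
  b(s)^2 = 49/16.
Integrating from 0 to t:
  <X>_t = int_0^t (49/16) ds = 49*t/16.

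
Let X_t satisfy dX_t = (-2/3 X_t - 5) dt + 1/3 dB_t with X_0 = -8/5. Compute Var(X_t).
Var(X_t) = 1/12 - exp(-4*t/3)/12

The variance V(t) = Var(X_t) satisfies V'(t) = 2 a V(t) + c^2 with V(0) = 0 (drift coefficient is linear in X, diffusion is constant). With a = -2/3, c = 1/3, the solution is
  V(t) = (c^2 / (2 a)) * (exp(2 a t) - 1)
       = ((1/3)^2 / (2*(-2/3))) * (exp((-4/3) t) - 1)
       = 1/12 - exp(-4*t/3)/12.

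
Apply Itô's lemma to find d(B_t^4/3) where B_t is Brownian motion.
d(B_t^4/3) = (2*B_t^2) dt + (4*B_t^3/3) dB_t

Itô's formula for f(B_t) gives d f(B_t) = f'(B_t) dB_t + (1/2) f''(B_t) dt. Compute derivatives of f(x) = x^4/3:
  f'(x)  = 4*x^3/3
  f''(x) = 4*x^2
Substitute x = B_t and multiply the f'' term by 1/2:
  drift     = (1/2) * (4*x^2) evaluated at B_t = 2*B_t^2
  diffusion = (4*x^3/3) evaluated at B_t = 4*B_t^3/3
Therefore d(B_t^4/3) = (2*B_t^2) dt + (4*B_t^3/3) dB_t.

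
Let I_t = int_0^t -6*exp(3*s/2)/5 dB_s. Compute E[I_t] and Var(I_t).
E[I_t] = 0; Var(I_t) = 12*exp(3*t)/25 - 12/25

The Itô integral of a deterministic integrand f(s) has mean 0 because each increment f(s) * (B_{s+ds} - B_s) has mean 0. By the Itô isometry:
  Var( int_0^t f(s) dB_s ) = E[ (int_0^t f(s) dB_s)^2 ] = int_0^t f(s)^2 ds.
Here f(s) = -6*exp(3*s/2)/5, so f(s)^2 = 36*exp(3*s)/25. Integrate:
  int_0^t (36*exp(3*s)/25) ds = 12*exp(3*t)/25 - 12/25.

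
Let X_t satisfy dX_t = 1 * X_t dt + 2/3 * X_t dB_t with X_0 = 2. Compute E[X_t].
E[X_t] = 2*exp(t)

For GBM dX = mu X dt + sigma X dB with X_0 = x_0, apply Itô to Y = log X: dY = (mu - sigma^2/2) dt + sigma dB, so Y_t = log(x_0) + (mu - sigma^2/2) t + sigma B_t and hence X_t = x_0 * exp((mu - sigma^2/2) t + sigma B_t).
With mu = 1, sigma = 2/3, x_0 = 2, this gives:
  X_t = 2 * exp((7/9) * t + (2/3) * B_t).
Since sigma*B_t ~ Normal(0, sigma^2 t), E[exp(sigma*B_t)] = exp(sigma^2 t / 2); so E[X_t] = x_0 * exp((mu - sigma^2/2) t) * exp(sigma^2 t / 2) = x_0 * exp(mu t) = 2*exp(t).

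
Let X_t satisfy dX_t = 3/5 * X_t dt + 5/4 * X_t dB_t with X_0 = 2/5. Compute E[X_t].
E[X_t] = 2*exp(3*t/5)/5

For GBM dX = mu X dt + sigma X dB with X_0 = x_0, apply Itô to Y = log X: dY = (mu - sigma^2/2) dt + sigma dB, so Y_t = log(x_0) + (mu - sigma^2/2) t + sigma B_t and hence X_t = x_0 * exp((mu - sigma^2/2) t + sigma B_t).
With mu = 3/5, sigma = 5/4, x_0 = 2/5, this gives:
  X_t = 2/5 * exp((-29/160) * t + (5/4) * B_t).
Since sigma*B_t ~ Normal(0, sigma^2 t), E[exp(sigma*B_t)] = exp(sigma^2 t / 2); so E[X_t] = x_0 * exp((mu - sigma^2/2) t) * exp(sigma^2 t / 2) = x_0 * exp(mu t) = 2*exp(3*t/5)/5.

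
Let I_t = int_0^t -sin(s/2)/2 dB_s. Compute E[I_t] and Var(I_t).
E[I_t] = 0; Var(I_t) = t/8 - sin(t)/8

The Itô integral of a deterministic integrand f(s) has mean 0 because each increment f(s) * (B_{s+ds} - B_s) has mean 0. By the Itô isometry:
  Var( int_0^t f(s) dB_s ) = E[ (int_0^t f(s) dB_s)^2 ] = int_0^t f(s)^2 ds.
Here f(s) = -sin(s/2)/2, so f(s)^2 = sin(s/2)^2/4. Integrate:
  int_0^t (sin(s/2)^2/4) ds = t/8 - sin(t)/8.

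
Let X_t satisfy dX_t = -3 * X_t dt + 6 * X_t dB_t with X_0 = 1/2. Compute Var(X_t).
Var(X_t) = (exp(36*t) - 1)*exp(-6*t)/4

For GBM dX = mu X dt + sigma X dB with X_0 = x_0, apply Itô to Y = log X: dY = (mu - sigma^2/2) dt + sigma dB, so Y_t = log(x_0) + (mu - sigma^2/2) t + sigma B_t and hence X_t = x_0 * exp((mu - sigma^2/2) t + sigma B_t).
With mu = -3, sigma = 6, x_0 = 1/2, this gives:
  X_t = 1/2 * exp((-21) * t + (6) * B_t).
Since sigma*B_t ~ Normal(0, sigma^2 t), E[exp(sigma*B_t)] = exp(sigma^2 t / 2); so E[X_t] = x_0 * exp((mu - sigma^2/2) t) * exp(sigma^2 t / 2) = x_0 * exp(mu t) = exp(-3*t)/2.
Var(X_t) = E[X_t^2] - (E[X_t])^2 = x_0^2 * exp(2 mu t) * (exp(sigma^2 t) - 1) = (exp(36*t) - 1)*exp(-6*t)/4.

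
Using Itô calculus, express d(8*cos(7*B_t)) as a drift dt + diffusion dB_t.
d(8*cos(7*B_t)) = (-196*cos(7*B_t)) dt + (-56*sin(7*B_t)) dB_t

Itô's formula for f(B_t) gives d f(B_t) = f'(B_t) dB_t + (1/2) f''(B_t) dt. Compute derivatives of f(x) = 8*cos(7*x):
  f'(x)  = -56*sin(7*x)
  f''(x) = -392*cos(7*x)
Substitute x = B_t and multiply the f'' term by 1/2:
  drift     = (1/2) * (-392*cos(7*x)) evaluated at B_t = -196*cos(7*B_t)
  diffusion = (-56*sin(7*x)) evaluated at B_t = -56*sin(7*B_t)
Therefore d(8*cos(7*B_t)) = (-196*cos(7*B_t)) dt + (-56*sin(7*B_t)) dB_t.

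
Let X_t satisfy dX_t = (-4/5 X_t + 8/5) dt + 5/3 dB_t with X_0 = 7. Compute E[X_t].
E[X_t] = 2 + 5*exp(-4*t/5)

Taking expectations and using E[dB_t] = 0, the mean m(t) = E[X_t] satisfies the ODE m'(t) = a m(t) + b with m(0) = x_0. With a = -4/5, b = 8/5, x_0 = 7, the solution is
  m(t) = x_0 * exp(a t) + (b/a) * (exp(a t) - 1)
       = 7 * exp((-4/5) t) + ((8/5)/(-4/5)) * (exp((-4/5) t) - 1)
       = 2 + 5*exp(-4*t/5).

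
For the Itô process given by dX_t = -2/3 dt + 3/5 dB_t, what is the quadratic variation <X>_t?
<X>_t = 9*t/25

For an Itô process dX_t = a(t) dt + b(t) dB_t, the quadratic variation is <X>_t = int_0^t b(s)^2 ds (the drift term does not contribute). Here b(s) = 3/5, so
  b(s)^2 = 9/25.
Integrating from 0 to t:
  <X>_t = int_0^t (9/25) ds = 9*t/25.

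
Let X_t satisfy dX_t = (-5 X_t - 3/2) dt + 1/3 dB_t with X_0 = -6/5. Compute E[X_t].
E[X_t] = -3/10 - 9*exp(-5*t)/10

Taking expectations and using E[dB_t] = 0, the mean m(t) = E[X_t] satisfies the ODE m'(t) = a m(t) + b with m(0) = x_0. With a = -5, b = -3/2, x_0 = -6/5, the solution is
  m(t) = x_0 * exp(a t) + (b/a) * (exp(a t) - 1)
       = (-6/5) * exp((-5) t) + ((-3/2)/(-5)) * (exp((-5) t) - 1)
       = -3/10 - 9*exp(-5*t)/10.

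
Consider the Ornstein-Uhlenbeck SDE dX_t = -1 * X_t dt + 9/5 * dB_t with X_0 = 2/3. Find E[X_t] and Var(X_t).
E[X_t] = 2*exp(-t)/3; Var(X_t) = 81/50 - 81*exp(-2*t)/50

The OU SDE dX = -theta X dt + sigma dB admits the integrating factor exp(theta t): d(exp(theta t) X_t) = sigma exp(theta t) dB_t. Integrating from 0 to t:
  X_t = x_0 * exp(-theta t) + sigma * int_0^t exp(-theta (t-s)) dB_s.
The Itô integral has mean 0 and (by the Itô isometry) variance sigma^2 * int_0^t exp(-2 theta (t - s)) ds = sigma^2 * (1 - exp(-2 theta t)) / (2 theta).
With theta = 1, sigma = 9/5, x_0 = 2/3:
  E[X_t] = 2/3 * exp(-1 t) = 2*exp(-t)/3
  Var(X_t) = (9/5)^2 * (1 - exp(-2*1 t)) / (2 * 1) = 81/50 - 81*exp(-2*t)/50.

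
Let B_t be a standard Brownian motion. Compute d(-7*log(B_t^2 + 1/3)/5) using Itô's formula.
d(-7*log(B_t^2 + 1/3)/5) = (21*(3*B_t^2 - 1)/(5*(3*B_t^2 + 1)^2)) dt + (-42*B_t/(15*B_t^2 + 5)) dB_t

Itô's formula for f(B_t) gives d f(B_t) = f'(B_t) dB_t + (1/2) f''(B_t) dt. Compute derivatives of f(x) = -7*log(x^2 + 1/3)/5:
  f'(x)  = -42*x/(15*x^2 + 5)
  f''(x) = 42*(3*x^2 - 1)/(5*(3*x^2 + 1)^2)
Substitute x = B_t and multiply the f'' term by 1/2:
  drift     = (1/2) * (42*(3*x^2 - 1)/(5*(3*x^2 + 1)^2)) evaluated at B_t = 21*(3*B_t^2 - 1)/(5*(3*B_t^2 + 1)^2)
  diffusion = (-42*x/(15*x^2 + 5)) evaluated at B_t = -42*B_t/(15*B_t^2 + 5)
Therefore d(-7*log(B_t^2 + 1/3)/5) = (21*(3*B_t^2 - 1)/(5*(3*B_t^2 + 1)^2)) dt + (-42*B_t/(15*B_t^2 + 5)) dB_t.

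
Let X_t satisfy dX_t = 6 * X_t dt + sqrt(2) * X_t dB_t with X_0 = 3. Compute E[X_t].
E[X_t] = 3*exp(6*t)

For GBM dX = mu X dt + sigma X dB with X_0 = x_0, apply Itô to Y = log X: dY = (mu - sigma^2/2) dt + sigma dB, so Y_t = log(x_0) + (mu - sigma^2/2) t + sigma B_t and hence X_t = x_0 * exp((mu - sigma^2/2) t + sigma B_t).
With mu = 6, sigma = sqrt(2), x_0 = 3, this gives:
  X_t = 3 * exp((5) * t + (sqrt(2)) * B_t).
Since sigma*B_t ~ Normal(0, sigma^2 t), E[exp(sigma*B_t)] = exp(sigma^2 t / 2); so E[X_t] = x_0 * exp((mu - sigma^2/2) t) * exp(sigma^2 t / 2) = x_0 * exp(mu t) = 3*exp(6*t).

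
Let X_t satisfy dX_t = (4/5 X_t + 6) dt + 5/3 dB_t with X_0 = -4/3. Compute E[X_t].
E[X_t] = 37*exp(4*t/5)/6 - 15/2

Taking expectations and using E[dB_t] = 0, the mean m(t) = E[X_t] satisfies the ODE m'(t) = a m(t) + b with m(0) = x_0. With a = 4/5, b = 6, x_0 = -4/3, the solution is
  m(t) = x_0 * exp(a t) + (b/a) * (exp(a t) - 1)
       = (-4/3) * exp((4/5) t) + (6/(4/5)) * (exp((4/5) t) - 1)
       = 37*exp(4*t/5)/6 - 15/2.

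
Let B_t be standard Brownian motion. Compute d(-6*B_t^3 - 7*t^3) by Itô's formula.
d(-6*B_t^3 - 7*t^3) = (-18*B_t - 21*t^2) dt + (-18*B_t^2) dB_t

Itô's formula for f(t, x): d f(t, B_t) = (f_t + (1/2) f_xx) dt + f_x dB_t. Compute partials of f(t, x) = -7*t^3 - 6*x^3:
  f_t(t,x)  = -21*t^2
  f_x(t,x)  = -18*x^2
  f_xx(t,x) = -36*x
Assemble drift = f_t + (1/2) f_xx = -21*t^2 - 18*x and diffusion = f_x = -18*x^2. Substituting x = B_t:
  d(-6*B_t^3 - 7*t^3) = (-18*B_t - 21*t^2) dt + (-18*B_t^2) dB_t.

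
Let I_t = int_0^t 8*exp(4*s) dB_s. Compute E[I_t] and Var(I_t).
E[I_t] = 0; Var(I_t) = 8*exp(8*t) - 8

The Itô integral of a deterministic integrand f(s) has mean 0 because each increment f(s) * (B_{s+ds} - B_s) has mean 0. By the Itô isometry:
  Var( int_0^t f(s) dB_s ) = E[ (int_0^t f(s) dB_s)^2 ] = int_0^t f(s)^2 ds.
Here f(s) = 8*exp(4*s), so f(s)^2 = 64*exp(8*s). Integrate:
  int_0^t (64*exp(8*s)) ds = 8*exp(8*t) - 8.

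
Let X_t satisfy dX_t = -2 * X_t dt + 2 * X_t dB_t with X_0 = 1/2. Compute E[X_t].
E[X_t] = exp(-2*t)/2

For GBM dX = mu X dt + sigma X dB with X_0 = x_0, apply Itô to Y = log X: dY = (mu - sigma^2/2) dt + sigma dB, so Y_t = log(x_0) + (mu - sigma^2/2) t + sigma B_t and hence X_t = x_0 * exp((mu - sigma^2/2) t + sigma B_t).
With mu = -2, sigma = 2, x_0 = 1/2, this gives:
  X_t = 1/2 * exp((-4) * t + (2) * B_t).
Since sigma*B_t ~ Normal(0, sigma^2 t), E[exp(sigma*B_t)] = exp(sigma^2 t / 2); so E[X_t] = x_0 * exp((mu - sigma^2/2) t) * exp(sigma^2 t / 2) = x_0 * exp(mu t) = exp(-2*t)/2.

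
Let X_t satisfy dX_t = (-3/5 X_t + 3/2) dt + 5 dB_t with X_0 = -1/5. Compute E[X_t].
E[X_t] = 5/2 - 27*exp(-3*t/5)/10

Taking expectations and using E[dB_t] = 0, the mean m(t) = E[X_t] satisfies the ODE m'(t) = a m(t) + b with m(0) = x_0. With a = -3/5, b = 3/2, x_0 = -1/5, the solution is
  m(t) = x_0 * exp(a t) + (b/a) * (exp(a t) - 1)
       = (-1/5) * exp((-3/5) t) + ((3/2)/(-3/5)) * (exp((-3/5) t) - 1)
       = 5/2 - 27*exp(-3*t/5)/10.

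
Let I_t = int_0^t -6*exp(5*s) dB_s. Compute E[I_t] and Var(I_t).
E[I_t] = 0; Var(I_t) = 18*exp(10*t)/5 - 18/5

The Itô integral of a deterministic integrand f(s) has mean 0 because each increment f(s) * (B_{s+ds} - B_s) has mean 0. By the Itô isometry:
  Var( int_0^t f(s) dB_s ) = E[ (int_0^t f(s) dB_s)^2 ] = int_0^t f(s)^2 ds.
Here f(s) = -6*exp(5*s), so f(s)^2 = 36*exp(10*s). Integrate:
  int_0^t (36*exp(10*s)) ds = 18*exp(10*t)/5 - 18/5.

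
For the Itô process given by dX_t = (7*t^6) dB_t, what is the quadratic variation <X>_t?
<X>_t = 49*t^13/13

For an Itô process dX_t = a(t) dt + b(t) dB_t, the quadratic variation is <X>_t = int_0^t b(s)^2 ds (the drift term does not contribute). Here b(s) = 7*s^6, so
  b(s)^2 = 49*s^12.
Integrating from 0 to t:
  <X>_t = int_0^t (49*s^12) ds = 49*t^13/13.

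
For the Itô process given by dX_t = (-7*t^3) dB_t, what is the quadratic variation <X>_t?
<X>_t = 7*t^7

For an Itô process dX_t = a(t) dt + b(t) dB_t, the quadratic variation is <X>_t = int_0^t b(s)^2 ds (the drift term does not contribute). Here b(s) = -7*s^3, so
  b(s)^2 = 49*s^6.
Integrating from 0 to t:
  <X>_t = int_0^t (49*s^6) ds = 7*t^7.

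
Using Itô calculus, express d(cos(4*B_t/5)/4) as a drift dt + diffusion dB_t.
d(cos(4*B_t/5)/4) = (-2*cos(4*B_t/5)/25) dt + (-sin(4*B_t/5)/5) dB_t

Itô's formula for f(B_t) gives d f(B_t) = f'(B_t) dB_t + (1/2) f''(B_t) dt. Compute derivatives of f(x) = cos(4*x/5)/4:
  f'(x)  = -sin(4*x/5)/5
  f''(x) = -4*cos(4*x/5)/25
Substitute x = B_t and multiply the f'' term by 1/2:
  drift     = (1/2) * (-4*cos(4*x/5)/25) evaluated at B_t = -2*cos(4*B_t/5)/25
  diffusion = (-sin(4*x/5)/5) evaluated at B_t = -sin(4*B_t/5)/5
Therefore d(cos(4*B_t/5)/4) = (-2*cos(4*B_t/5)/25) dt + (-sin(4*B_t/5)/5) dB_t.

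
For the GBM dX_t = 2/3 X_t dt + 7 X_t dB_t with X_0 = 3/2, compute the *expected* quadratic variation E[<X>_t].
E[<X>_t] = 1323*exp(151*t/3)/604 - 1323/604

<X>_t = int_0^t (7 * X_s)^2 ds. Taking expectation inside the integral: E[<X>_t] = 7^2 * int_0^t E[X_s^2] ds. For GBM, E[X_s^2] = x_0^2 * exp((2 mu + sigma^2) s). Integrating:
  E[<X>_t] = 7^2 * (3/2)^2 * (exp((2*(2/3) + 7^2) t) - 1) / (2*(2/3) + 7^2)
           = 7^2 * (3/2)^2 * (exp((151/3) t) - 1) / (151/3) = 1323*exp(151*t/3)/604 - 1323/604.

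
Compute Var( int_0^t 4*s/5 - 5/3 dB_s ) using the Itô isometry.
Var = t*(48*t^2 - 300*t + 625)/225

The Itô integral of a deterministic integrand f(s) has mean 0 because each increment f(s) * (B_{s+ds} - B_s) has mean 0. By the Itô isometry:
  Var( int_0^t f(s) dB_s ) = E[ (int_0^t f(s) dB_s)^2 ] = int_0^t f(s)^2 ds.
Here f(s) = 4*s/5 - 5/3, so f(s)^2 = (12*s - 25)^2/225. Integrate:
  int_0^t ((12*s - 25)^2/225) ds = t*(48*t^2 - 300*t + 625)/225.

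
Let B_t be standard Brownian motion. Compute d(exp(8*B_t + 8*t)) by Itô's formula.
d(exp(8*B_t + 8*t)) = (40*exp(8*B_t + 8*t)) dt + (8*exp(8*B_t + 8*t)) dB_t

Itô's formula for f(t, x): d f(t, B_t) = (f_t + (1/2) f_xx) dt + f_x dB_t. Compute partials of f(t, x) = exp(8*t + 8*x):
  f_t(t,x)  = 8*exp(8*t + 8*x)
  f_x(t,x)  = 8*exp(8*t + 8*x)
  f_xx(t,x) = 64*exp(8*t + 8*x)
Assemble drift = f_t + (1/2) f_xx = 40*exp(8*t + 8*x) and diffusion = f_x = 8*exp(8*t + 8*x). Substituting x = B_t:
  d(exp(8*B_t + 8*t)) = (40*exp(8*B_t + 8*t)) dt + (8*exp(8*B_t + 8*t)) dB_t.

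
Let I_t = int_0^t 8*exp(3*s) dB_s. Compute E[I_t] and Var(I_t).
E[I_t] = 0; Var(I_t) = 32*exp(6*t)/3 - 32/3

The Itô integral of a deterministic integrand f(s) has mean 0 because each increment f(s) * (B_{s+ds} - B_s) has mean 0. By the Itô isometry:
  Var( int_0^t f(s) dB_s ) = E[ (int_0^t f(s) dB_s)^2 ] = int_0^t f(s)^2 ds.
Here f(s) = 8*exp(3*s), so f(s)^2 = 64*exp(6*s). Integrate:
  int_0^t (64*exp(6*s)) ds = 32*exp(6*t)/3 - 32/3.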